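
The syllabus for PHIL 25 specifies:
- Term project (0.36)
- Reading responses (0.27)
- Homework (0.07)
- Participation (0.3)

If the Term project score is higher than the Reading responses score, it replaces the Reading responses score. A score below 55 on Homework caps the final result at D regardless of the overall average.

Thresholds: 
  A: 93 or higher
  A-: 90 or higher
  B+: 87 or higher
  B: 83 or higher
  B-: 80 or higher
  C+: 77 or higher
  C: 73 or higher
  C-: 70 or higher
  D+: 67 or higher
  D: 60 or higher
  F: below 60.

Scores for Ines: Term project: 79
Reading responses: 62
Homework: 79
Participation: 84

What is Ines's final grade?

Term project (79) > Reading responses (62), so Reading responses counts as 79.
Homework score 79 ≥ 55: minimum met.
Weighted total:
  Term project 79 × 0.36 = 28.44
  Reading responses 79 × 0.27 = 21.33
  Homework 79 × 0.07 = 5.53
  Participation 84 × 0.3 = 25.2
Sum = 80.5
80.5 is ≥ 80 and < 83 → B-

B-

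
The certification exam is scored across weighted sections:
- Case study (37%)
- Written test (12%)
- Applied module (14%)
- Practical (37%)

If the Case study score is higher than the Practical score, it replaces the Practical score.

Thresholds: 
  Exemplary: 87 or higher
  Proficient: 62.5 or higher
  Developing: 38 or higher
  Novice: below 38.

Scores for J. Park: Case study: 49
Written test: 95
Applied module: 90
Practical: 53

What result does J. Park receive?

Developing

Case study (49) ≤ Practical (53), so Practical stays at 53.
Weighted total:
  Case study 49 × 0.37 = 18.13
  Written test 95 × 0.12 = 11.4
  Applied module 90 × 0.14 = 12.6
  Practical 53 × 0.37 = 19.61
Sum = 61.74
61.74 is ≥ 38 and < 62.5 → Developing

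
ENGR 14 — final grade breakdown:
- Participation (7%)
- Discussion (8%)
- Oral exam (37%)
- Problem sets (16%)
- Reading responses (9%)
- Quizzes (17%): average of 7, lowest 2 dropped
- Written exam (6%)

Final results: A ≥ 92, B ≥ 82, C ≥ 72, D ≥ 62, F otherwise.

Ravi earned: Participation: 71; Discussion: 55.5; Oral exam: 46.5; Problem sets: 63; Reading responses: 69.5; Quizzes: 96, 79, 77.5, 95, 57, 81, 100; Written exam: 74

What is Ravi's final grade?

Quizzes: drop 57, 77.5 → average of remaining 5 = 451/5 = 90.2
Weighted total:
  Participation 71 × 0.07 = 4.97
  Discussion 55.5 × 0.08 = 4.44
  Oral exam 46.5 × 0.37 = 17.205
  Problem sets 63 × 0.16 = 10.08
  Reading responses 69.5 × 0.09 = 6.255
  Quizzes 90.2 × 0.17 = 15.334
  Written exam 74 × 0.06 = 4.44
Sum = 62.724
62.724 is ≥ 62 and < 72 → D

D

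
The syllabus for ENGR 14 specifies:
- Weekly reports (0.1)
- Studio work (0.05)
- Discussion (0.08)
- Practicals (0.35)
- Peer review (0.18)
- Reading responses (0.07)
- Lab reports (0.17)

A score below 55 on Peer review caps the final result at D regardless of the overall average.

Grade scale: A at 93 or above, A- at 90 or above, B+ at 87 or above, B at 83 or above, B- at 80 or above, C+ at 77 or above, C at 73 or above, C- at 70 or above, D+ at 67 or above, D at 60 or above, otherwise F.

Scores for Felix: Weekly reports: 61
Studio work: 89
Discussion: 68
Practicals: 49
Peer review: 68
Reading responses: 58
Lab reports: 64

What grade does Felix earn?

Peer review score 68 ≥ 55: minimum met.
Weighted total:
  Weekly reports 61 × 0.1 = 6.1
  Studio work 89 × 0.05 = 4.45
  Discussion 68 × 0.08 = 5.44
  Practicals 49 × 0.35 = 17.15
  Peer review 68 × 0.18 = 12.24
  Reading responses 58 × 0.07 = 4.06
  Lab reports 64 × 0.17 = 10.88
Sum = 60.32
60.32 is ≥ 60 and < 67 → D

D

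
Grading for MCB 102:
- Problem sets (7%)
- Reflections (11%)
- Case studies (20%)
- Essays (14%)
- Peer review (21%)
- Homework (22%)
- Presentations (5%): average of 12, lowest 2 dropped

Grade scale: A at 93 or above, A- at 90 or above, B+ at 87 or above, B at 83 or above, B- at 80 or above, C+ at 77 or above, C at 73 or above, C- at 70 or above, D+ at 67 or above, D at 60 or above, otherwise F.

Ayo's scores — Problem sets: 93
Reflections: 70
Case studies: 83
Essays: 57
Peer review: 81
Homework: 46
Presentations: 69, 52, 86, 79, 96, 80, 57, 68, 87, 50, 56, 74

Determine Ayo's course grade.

Presentations: drop 50, 52 → average of remaining 10 = 752/10 = 75.2
Weighted total:
  Problem sets 93 × 0.07 = 6.51
  Reflections 70 × 0.11 = 7.7
  Case studies 83 × 0.2 = 16.6
  Essays 57 × 0.14 = 7.98
  Peer review 81 × 0.21 = 17.01
  Homework 46 × 0.22 = 10.12
  Presentations 75.2 × 0.05 = 3.76
Sum = 69.68
69.68 is ≥ 67 and < 70 → D+

D+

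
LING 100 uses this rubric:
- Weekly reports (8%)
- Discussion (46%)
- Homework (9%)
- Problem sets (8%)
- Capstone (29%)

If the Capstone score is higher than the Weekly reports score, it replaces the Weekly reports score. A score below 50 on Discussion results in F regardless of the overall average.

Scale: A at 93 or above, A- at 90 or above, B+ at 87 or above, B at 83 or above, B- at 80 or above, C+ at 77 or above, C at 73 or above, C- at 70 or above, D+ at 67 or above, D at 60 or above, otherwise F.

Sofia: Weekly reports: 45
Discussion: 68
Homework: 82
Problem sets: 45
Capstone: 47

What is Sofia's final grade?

Capstone (47) > Weekly reports (45), so Weekly reports counts as 47.
Discussion score 68 ≥ 50: minimum met.
Weighted total:
  Weekly reports 47 × 0.08 = 3.76
  Discussion 68 × 0.46 = 31.28
  Homework 82 × 0.09 = 7.38
  Problem sets 45 × 0.08 = 3.6
  Capstone 47 × 0.29 = 13.63
Sum = 59.65
59.65 < 60 → F

F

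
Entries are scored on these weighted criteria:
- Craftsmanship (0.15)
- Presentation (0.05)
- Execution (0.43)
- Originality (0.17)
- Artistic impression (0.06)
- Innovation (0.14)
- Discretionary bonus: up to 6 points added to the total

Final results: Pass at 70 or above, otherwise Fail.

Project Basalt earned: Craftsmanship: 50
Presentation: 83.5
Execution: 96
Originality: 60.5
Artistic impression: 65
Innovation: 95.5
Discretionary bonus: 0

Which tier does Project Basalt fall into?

Pass

Weighted total:
  Craftsmanship 50 × 0.15 = 7.5
  Presentation 83.5 × 0.05 = 4.175
  Execution 96 × 0.43 = 41.28
  Originality 60.5 × 0.17 = 10.285
  Artistic impression 65 × 0.06 = 3.9
  Innovation 95.5 × 0.14 = 13.37
Sum = 80.51
Discretionary bonus: 80.51 + 0 = 80.51
80.51 ≥ 70 → Pass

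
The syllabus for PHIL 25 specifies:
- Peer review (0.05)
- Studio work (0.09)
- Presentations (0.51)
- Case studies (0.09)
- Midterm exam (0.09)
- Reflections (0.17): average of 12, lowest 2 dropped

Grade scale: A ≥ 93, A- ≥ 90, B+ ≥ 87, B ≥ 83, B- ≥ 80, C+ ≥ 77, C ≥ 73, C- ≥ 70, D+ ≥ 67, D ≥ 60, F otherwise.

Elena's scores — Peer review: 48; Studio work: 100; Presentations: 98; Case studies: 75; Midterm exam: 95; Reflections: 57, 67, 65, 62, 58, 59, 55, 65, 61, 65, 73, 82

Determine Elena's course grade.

Reflections: drop 55, 57 → average of remaining 10 = 657/10 = 65.7
Weighted total:
  Peer review 48 × 0.05 = 2.4
  Studio work 100 × 0.09 = 9
  Presentations 98 × 0.51 = 49.98
  Case studies 75 × 0.09 = 6.75
  Midterm exam 95 × 0.09 = 8.55
  Reflections 65.7 × 0.17 = 11.169
Sum = 87.849
87.849 is ≥ 87 and < 90 → B+

B+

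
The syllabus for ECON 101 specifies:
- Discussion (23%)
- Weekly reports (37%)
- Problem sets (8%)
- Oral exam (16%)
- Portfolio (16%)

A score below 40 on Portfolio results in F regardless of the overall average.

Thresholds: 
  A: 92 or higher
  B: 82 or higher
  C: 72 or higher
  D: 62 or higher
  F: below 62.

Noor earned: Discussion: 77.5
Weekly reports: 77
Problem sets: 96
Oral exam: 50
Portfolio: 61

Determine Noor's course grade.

Portfolio score 61 ≥ 40: minimum met.
Weighted total:
  Discussion 77.5 × 0.23 = 17.825
  Weekly reports 77 × 0.37 = 28.49
  Problem sets 96 × 0.08 = 7.68
  Oral exam 50 × 0.16 = 8
  Portfolio 61 × 0.16 = 9.76
Sum = 71.755
71.755 is ≥ 62 and < 72 → D

D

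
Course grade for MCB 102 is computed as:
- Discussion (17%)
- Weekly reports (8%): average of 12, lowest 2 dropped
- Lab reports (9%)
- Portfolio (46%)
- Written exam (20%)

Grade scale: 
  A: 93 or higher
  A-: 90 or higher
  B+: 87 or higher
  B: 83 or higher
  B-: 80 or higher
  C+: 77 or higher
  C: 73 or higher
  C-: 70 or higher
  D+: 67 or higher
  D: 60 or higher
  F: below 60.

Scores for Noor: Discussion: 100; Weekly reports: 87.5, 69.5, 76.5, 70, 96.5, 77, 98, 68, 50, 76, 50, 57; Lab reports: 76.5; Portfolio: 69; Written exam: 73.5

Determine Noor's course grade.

C

Weekly reports: drop 50, 50 → average of remaining 10 = 776/10 = 77.6
Weighted total:
  Discussion 100 × 0.17 = 17
  Weekly reports 77.6 × 0.08 = 6.208
  Lab reports 76.5 × 0.09 = 6.885
  Portfolio 69 × 0.46 = 31.74
  Written exam 73.5 × 0.2 = 14.7
Sum = 76.533
76.533 is ≥ 73 and < 77 → C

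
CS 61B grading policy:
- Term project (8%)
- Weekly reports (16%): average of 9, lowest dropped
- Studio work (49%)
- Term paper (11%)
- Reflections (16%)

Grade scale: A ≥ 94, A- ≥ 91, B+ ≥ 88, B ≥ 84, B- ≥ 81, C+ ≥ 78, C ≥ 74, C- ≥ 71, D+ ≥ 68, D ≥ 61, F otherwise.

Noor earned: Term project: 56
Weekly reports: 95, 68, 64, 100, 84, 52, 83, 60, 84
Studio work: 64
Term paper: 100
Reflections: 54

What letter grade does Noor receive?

D+

Weekly reports: drop 52 → average of remaining 8 = 638/8 = 79.75
Weighted total:
  Term project 56 × 0.08 = 4.48
  Weekly reports 79.75 × 0.16 = 12.76
  Studio work 64 × 0.49 = 31.36
  Term paper 100 × 0.11 = 11
  Reflections 54 × 0.16 = 8.64
Sum = 68.24
68.24 is ≥ 68 and < 71 → D+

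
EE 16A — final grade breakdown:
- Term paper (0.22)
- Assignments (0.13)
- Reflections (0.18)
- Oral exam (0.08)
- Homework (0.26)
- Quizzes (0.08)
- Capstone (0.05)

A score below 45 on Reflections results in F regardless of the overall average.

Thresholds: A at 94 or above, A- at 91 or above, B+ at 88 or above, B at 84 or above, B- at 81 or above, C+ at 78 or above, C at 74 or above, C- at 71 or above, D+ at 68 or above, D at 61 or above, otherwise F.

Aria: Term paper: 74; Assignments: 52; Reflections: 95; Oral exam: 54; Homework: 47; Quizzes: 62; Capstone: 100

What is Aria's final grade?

D

Reflections score 95 ≥ 45: minimum met.
Weighted total:
  Term paper 74 × 0.22 = 16.28
  Assignments 52 × 0.13 = 6.76
  Reflections 95 × 0.18 = 17.1
  Oral exam 54 × 0.08 = 4.32
  Homework 47 × 0.26 = 12.22
  Quizzes 62 × 0.08 = 4.96
  Capstone 100 × 0.05 = 5
Sum = 66.64
66.64 is ≥ 61 and < 68 → D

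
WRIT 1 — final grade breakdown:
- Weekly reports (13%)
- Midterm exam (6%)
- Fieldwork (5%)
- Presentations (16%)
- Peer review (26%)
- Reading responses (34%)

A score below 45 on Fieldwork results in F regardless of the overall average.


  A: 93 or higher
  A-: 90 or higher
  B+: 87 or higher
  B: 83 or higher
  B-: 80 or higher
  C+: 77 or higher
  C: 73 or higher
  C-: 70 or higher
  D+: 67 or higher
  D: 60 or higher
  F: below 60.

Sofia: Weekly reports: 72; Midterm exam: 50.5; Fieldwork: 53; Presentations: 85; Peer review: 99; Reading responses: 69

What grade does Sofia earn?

C+

Fieldwork score 53 ≥ 45: minimum met.
Weighted total:
  Weekly reports 72 × 0.13 = 9.36
  Midterm exam 50.5 × 0.06 = 3.03
  Fieldwork 53 × 0.05 = 2.65
  Presentations 85 × 0.16 = 13.6
  Peer review 99 × 0.26 = 25.74
  Reading responses 69 × 0.34 = 23.46
Sum = 77.84
77.84 is ≥ 77 and < 80 → C+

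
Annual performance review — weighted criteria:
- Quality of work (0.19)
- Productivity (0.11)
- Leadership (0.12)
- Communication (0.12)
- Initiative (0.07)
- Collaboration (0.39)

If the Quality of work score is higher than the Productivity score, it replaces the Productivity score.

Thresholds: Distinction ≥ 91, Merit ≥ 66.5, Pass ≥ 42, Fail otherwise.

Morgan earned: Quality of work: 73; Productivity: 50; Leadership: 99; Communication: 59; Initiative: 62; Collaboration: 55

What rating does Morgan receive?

Merit

Quality of work (73) > Productivity (50), so Productivity counts as 73.
Weighted total:
  Quality of work 73 × 0.19 = 13.87
  Productivity 73 × 0.11 = 8.03
  Leadership 99 × 0.12 = 11.88
  Communication 59 × 0.12 = 7.08
  Initiative 62 × 0.07 = 4.34
  Collaboration 55 × 0.39 = 21.45
Sum = 66.65
66.65 is ≥ 66.5 and < 91 → Merit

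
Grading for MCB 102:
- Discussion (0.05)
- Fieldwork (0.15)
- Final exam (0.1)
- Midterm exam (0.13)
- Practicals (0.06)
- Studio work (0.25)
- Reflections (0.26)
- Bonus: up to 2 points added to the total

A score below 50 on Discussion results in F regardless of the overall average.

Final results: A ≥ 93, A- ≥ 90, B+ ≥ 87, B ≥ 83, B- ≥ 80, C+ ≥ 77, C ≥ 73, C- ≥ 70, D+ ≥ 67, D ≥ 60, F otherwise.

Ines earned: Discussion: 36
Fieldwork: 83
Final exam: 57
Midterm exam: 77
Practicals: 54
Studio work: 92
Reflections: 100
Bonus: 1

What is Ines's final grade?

F

Discussion score 36 < 50: minimum not met.
Weighted total:
  Discussion 36 × 0.05 = 1.8
  Fieldwork 83 × 0.15 = 12.45
  Final exam 57 × 0.1 = 5.7
  Midterm exam 77 × 0.13 = 10.01
  Practicals 54 × 0.06 = 3.24
  Studio work 92 × 0.25 = 23
  Reflections 100 × 0.26 = 26
Sum = 82.2
Bonus: 82.2 + 1 = 83.2
Because the Discussion minimum was not met, the result is F.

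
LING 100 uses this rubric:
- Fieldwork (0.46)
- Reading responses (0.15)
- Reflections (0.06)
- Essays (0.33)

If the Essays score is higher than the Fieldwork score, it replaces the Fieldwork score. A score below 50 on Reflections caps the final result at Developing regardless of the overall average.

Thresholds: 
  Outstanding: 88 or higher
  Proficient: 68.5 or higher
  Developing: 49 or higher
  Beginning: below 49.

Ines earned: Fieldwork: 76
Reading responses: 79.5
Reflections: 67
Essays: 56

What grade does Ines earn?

Essays (56) ≤ Fieldwork (76), so Fieldwork stays at 76.
Reflections score 67 ≥ 50: minimum met.
Weighted total:
  Fieldwork 76 × 0.46 = 34.96
  Reading responses 79.5 × 0.15 = 11.925
  Reflections 67 × 0.06 = 4.02
  Essays 56 × 0.33 = 18.48
Sum = 69.385
69.385 is ≥ 68.5 and < 88 → Proficient

Proficient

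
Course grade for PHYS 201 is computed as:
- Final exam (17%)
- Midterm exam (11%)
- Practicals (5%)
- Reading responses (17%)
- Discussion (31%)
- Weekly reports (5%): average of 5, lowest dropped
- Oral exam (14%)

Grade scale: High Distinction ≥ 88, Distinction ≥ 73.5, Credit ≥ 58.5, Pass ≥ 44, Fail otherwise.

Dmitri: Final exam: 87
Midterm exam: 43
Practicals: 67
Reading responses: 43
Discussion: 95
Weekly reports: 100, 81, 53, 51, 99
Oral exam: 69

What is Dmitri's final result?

Credit

Weekly reports: drop 51 → average of remaining 4 = 333/4 = 83.25
Weighted total:
  Final exam 87 × 0.17 = 14.79
  Midterm exam 43 × 0.11 = 4.73
  Practicals 67 × 0.05 = 3.35
  Reading responses 43 × 0.17 = 7.31
  Discussion 95 × 0.31 = 29.45
  Weekly reports 83.25 × 0.05 = 4.1625
  Oral exam 69 × 0.14 = 9.66
Sum = 73.4525
73.4525 is ≥ 58.5 and < 73.5 → Credit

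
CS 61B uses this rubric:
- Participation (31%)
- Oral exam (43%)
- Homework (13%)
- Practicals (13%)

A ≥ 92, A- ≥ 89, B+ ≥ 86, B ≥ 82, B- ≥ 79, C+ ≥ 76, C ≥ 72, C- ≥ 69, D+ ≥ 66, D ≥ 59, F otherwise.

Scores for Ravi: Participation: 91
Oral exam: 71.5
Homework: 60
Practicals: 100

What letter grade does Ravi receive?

B-

Weighted total:
  Participation 91 × 0.31 = 28.21
  Oral exam 71.5 × 0.43 = 30.745
  Homework 60 × 0.13 = 7.8
  Practicals 100 × 0.13 = 13
Sum = 79.755
79.755 is ≥ 79 and < 82 → B-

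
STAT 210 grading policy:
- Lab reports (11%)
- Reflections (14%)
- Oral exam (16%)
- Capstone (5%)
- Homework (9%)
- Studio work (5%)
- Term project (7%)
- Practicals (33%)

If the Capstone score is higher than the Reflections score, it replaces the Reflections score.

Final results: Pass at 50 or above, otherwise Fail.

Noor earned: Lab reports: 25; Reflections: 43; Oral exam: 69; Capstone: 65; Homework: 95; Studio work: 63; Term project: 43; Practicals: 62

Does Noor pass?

Capstone (65) > Reflections (43), so Reflections counts as 65.
Weighted total:
  Lab reports 25 × 0.11 = 2.75
  Reflections 65 × 0.14 = 9.1
  Oral exam 69 × 0.16 = 11.04
  Capstone 65 × 0.05 = 3.25
  Homework 95 × 0.09 = 8.55
  Studio work 63 × 0.05 = 3.15
  Term project 43 × 0.07 = 3.01
  Practicals 62 × 0.33 = 20.46
Sum = 61.31
61.31 ≥ 50 → Pass

Pass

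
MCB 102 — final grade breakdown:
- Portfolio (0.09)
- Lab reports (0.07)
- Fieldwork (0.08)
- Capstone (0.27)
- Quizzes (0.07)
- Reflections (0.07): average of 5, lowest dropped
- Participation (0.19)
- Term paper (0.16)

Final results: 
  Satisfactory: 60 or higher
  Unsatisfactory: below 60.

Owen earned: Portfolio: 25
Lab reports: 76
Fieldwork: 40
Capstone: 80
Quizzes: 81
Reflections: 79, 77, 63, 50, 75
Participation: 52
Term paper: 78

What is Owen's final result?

Reflections: drop 50 → average of remaining 4 = 294/4 = 73.5
Weighted total:
  Portfolio 25 × 0.09 = 2.25
  Lab reports 76 × 0.07 = 5.32
  Fieldwork 40 × 0.08 = 3.2
  Capstone 80 × 0.27 = 21.6
  Quizzes 81 × 0.07 = 5.67
  Reflections 73.5 × 0.07 = 5.145
  Participation 52 × 0.19 = 9.88
  Term paper 78 × 0.16 = 12.48
Sum = 65.545
65.545 ≥ 60 → Satisfactory

Satisfactory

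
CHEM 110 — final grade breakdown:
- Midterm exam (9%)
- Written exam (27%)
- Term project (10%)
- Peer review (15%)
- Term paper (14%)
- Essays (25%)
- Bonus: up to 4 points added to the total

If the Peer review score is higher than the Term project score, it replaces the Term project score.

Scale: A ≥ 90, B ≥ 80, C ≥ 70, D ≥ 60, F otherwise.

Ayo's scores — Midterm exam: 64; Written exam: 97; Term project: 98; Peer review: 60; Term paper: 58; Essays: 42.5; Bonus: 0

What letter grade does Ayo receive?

D

Peer review (60) ≤ Term project (98), so Term project stays at 98.
Weighted total:
  Midterm exam 64 × 0.09 = 5.76
  Written exam 97 × 0.27 = 26.19
  Term project 98 × 0.1 = 9.8
  Peer review 60 × 0.15 = 9
  Term paper 58 × 0.14 = 8.12
  Essays 42.5 × 0.25 = 10.625
Sum = 69.495
Bonus: 69.495 + 0 = 69.495
69.495 is ≥ 60 and < 70 → D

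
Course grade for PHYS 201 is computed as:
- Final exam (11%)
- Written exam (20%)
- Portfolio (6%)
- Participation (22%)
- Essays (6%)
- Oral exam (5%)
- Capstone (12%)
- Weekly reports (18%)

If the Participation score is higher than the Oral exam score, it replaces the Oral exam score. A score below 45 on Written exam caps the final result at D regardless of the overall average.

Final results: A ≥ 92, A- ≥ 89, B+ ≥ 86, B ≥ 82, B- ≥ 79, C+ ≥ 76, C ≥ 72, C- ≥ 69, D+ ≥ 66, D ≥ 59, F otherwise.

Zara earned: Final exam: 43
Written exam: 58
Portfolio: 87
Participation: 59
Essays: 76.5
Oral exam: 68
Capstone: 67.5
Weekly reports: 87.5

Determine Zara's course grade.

Participation (59) ≤ Oral exam (68), so Oral exam stays at 68.
Written exam score 58 ≥ 45: minimum met.
Weighted total:
  Final exam 43 × 0.11 = 4.73
  Written exam 58 × 0.2 = 11.6
  Portfolio 87 × 0.06 = 5.22
  Participation 59 × 0.22 = 12.98
  Essays 76.5 × 0.06 = 4.59
  Oral exam 68 × 0.05 = 3.4
  Capstone 67.5 × 0.12 = 8.1
  Weekly reports 87.5 × 0.18 = 15.75
Sum = 66.37
66.37 is ≥ 66 and < 69 → D+

D+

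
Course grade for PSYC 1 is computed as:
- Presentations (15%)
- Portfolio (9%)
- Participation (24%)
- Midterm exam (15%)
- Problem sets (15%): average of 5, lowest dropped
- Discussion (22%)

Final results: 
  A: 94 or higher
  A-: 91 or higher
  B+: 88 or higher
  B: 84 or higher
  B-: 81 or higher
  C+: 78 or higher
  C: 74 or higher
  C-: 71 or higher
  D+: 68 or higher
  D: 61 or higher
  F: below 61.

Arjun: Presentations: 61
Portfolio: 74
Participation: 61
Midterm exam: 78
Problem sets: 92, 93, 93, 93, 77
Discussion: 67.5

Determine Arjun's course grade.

Problem sets: drop 77 → average of remaining 4 = 371/4 = 92.75
Weighted total:
  Presentations 61 × 0.15 = 9.15
  Portfolio 74 × 0.09 = 6.66
  Participation 61 × 0.24 = 14.64
  Midterm exam 78 × 0.15 = 11.7
  Problem sets 92.75 × 0.15 = 13.9125
  Discussion 67.5 × 0.22 = 14.85
Sum = 70.9125
70.9125 is ≥ 68 and < 71 → D+

D+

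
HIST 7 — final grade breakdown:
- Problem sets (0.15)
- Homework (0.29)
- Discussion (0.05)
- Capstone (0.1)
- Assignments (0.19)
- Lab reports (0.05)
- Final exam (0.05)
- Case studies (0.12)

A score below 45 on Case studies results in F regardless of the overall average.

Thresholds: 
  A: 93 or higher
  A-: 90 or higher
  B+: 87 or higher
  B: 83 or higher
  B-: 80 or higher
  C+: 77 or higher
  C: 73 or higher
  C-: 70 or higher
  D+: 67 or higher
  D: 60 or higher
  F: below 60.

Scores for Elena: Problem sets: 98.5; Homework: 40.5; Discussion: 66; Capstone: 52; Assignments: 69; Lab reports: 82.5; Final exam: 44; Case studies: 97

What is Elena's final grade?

D

Case studies score 97 ≥ 45: minimum met.
Weighted total:
  Problem sets 98.5 × 0.15 = 14.775
  Homework 40.5 × 0.29 = 11.745
  Discussion 66 × 0.05 = 3.3
  Capstone 52 × 0.1 = 5.2
  Assignments 69 × 0.19 = 13.11
  Lab reports 82.5 × 0.05 = 4.125
  Final exam 44 × 0.05 = 2.2
  Case studies 97 × 0.12 = 11.64
Sum = 66.095
66.095 is ≥ 60 and < 67 → D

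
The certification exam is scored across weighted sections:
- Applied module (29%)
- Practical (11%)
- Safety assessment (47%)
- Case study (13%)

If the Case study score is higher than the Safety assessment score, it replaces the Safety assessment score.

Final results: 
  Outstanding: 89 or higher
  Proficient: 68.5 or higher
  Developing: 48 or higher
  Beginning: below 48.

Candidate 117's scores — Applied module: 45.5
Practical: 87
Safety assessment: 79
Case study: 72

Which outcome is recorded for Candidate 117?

Proficient

Case study (72) ≤ Safety assessment (79), so Safety assessment stays at 79.
Weighted total:
  Applied module 45.5 × 0.29 = 13.195
  Practical 87 × 0.11 = 9.57
  Safety assessment 79 × 0.47 = 37.13
  Case study 72 × 0.13 = 9.36
Sum = 69.255
69.255 is ≥ 68.5 and < 89 → Proficient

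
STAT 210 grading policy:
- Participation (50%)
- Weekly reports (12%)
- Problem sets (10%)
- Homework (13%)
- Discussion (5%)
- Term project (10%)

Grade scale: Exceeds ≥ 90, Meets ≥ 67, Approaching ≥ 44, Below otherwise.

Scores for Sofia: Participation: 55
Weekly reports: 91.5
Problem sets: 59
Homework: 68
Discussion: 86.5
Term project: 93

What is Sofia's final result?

Approaching

Weighted total:
  Participation 55 × 0.5 = 27.5
  Weekly reports 91.5 × 0.12 = 10.98
  Problem sets 59 × 0.1 = 5.9
  Homework 68 × 0.13 = 8.84
  Discussion 86.5 × 0.05 = 4.325
  Term project 93 × 0.1 = 9.3
Sum = 66.845
66.845 is ≥ 44 and < 67 → Approaching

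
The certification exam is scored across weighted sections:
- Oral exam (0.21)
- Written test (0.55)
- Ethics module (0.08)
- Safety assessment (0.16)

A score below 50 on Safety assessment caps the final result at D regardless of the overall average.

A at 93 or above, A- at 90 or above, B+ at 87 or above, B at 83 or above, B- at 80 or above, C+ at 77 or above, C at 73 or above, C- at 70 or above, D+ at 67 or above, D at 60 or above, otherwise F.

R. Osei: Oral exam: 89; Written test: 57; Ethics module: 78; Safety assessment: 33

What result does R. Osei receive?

Safety assessment score 33 < 50: minimum not met.
Weighted total:
  Oral exam 89 × 0.21 = 18.69
  Written test 57 × 0.55 = 31.35
  Ethics module 78 × 0.08 = 6.24
  Safety assessment 33 × 0.16 = 5.28
Sum = 61.56
61.56 would be D; cap at D applies → D.

D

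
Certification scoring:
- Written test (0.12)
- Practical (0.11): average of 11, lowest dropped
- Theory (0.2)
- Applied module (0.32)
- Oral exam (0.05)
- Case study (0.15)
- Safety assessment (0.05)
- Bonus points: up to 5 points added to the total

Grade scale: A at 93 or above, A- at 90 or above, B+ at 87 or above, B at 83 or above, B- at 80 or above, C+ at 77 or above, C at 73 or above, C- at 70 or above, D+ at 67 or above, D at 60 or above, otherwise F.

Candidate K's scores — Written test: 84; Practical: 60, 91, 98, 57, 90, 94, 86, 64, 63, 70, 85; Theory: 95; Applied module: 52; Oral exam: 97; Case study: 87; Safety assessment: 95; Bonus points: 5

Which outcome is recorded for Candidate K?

Practical: drop 57 → average of remaining 10 = 801/10 = 80.1
Weighted total:
  Written test 84 × 0.12 = 10.08
  Practical 80.1 × 0.11 = 8.811
  Theory 95 × 0.2 = 19
  Applied module 52 × 0.32 = 16.64
  Oral exam 97 × 0.05 = 4.85
  Case study 87 × 0.15 = 13.05
  Safety assessment 95 × 0.05 = 4.75
Sum = 77.181
Bonus points: 77.181 + 5 = 82.181
82.181 is ≥ 80 and < 83 → B-

B-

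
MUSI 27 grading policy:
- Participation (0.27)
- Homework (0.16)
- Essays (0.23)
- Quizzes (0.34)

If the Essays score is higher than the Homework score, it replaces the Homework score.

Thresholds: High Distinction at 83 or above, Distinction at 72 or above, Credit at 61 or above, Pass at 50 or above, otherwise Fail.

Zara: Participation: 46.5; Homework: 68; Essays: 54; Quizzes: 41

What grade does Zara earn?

Essays (54) ≤ Homework (68), so Homework stays at 68.
Weighted total:
  Participation 46.5 × 0.27 = 12.555
  Homework 68 × 0.16 = 10.88
  Essays 54 × 0.23 = 12.42
  Quizzes 41 × 0.34 = 13.94
Sum = 49.795
49.795 < 50 → Fail

Fail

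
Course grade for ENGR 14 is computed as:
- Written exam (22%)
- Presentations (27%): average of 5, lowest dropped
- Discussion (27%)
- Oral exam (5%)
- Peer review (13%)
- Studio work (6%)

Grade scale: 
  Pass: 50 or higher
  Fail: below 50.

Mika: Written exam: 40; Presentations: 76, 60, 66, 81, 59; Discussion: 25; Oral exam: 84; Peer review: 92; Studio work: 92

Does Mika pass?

Pass

Presentations: drop 59 → average of remaining 4 = 283/4 = 70.75
Weighted total:
  Written exam 40 × 0.22 = 8.8
  Presentations 70.75 × 0.27 = 19.1025
  Discussion 25 × 0.27 = 6.75
  Oral exam 84 × 0.05 = 4.2
  Peer review 92 × 0.13 = 11.96
  Studio work 92 × 0.06 = 5.52
Sum = 56.3325
56.3325 ≥ 50 → Pass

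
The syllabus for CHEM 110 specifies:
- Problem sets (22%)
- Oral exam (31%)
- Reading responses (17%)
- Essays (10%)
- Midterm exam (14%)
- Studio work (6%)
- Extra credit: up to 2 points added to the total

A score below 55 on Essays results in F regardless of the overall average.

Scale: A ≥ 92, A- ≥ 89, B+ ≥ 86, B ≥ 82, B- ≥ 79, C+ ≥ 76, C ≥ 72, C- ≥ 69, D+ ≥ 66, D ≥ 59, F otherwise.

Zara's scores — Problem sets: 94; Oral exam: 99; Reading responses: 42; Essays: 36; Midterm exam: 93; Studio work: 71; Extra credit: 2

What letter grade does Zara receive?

Essays score 36 < 55: minimum not met.
Weighted total:
  Problem sets 94 × 0.22 = 20.68
  Oral exam 99 × 0.31 = 30.69
  Reading responses 42 × 0.17 = 7.14
  Essays 36 × 0.1 = 3.6
  Midterm exam 93 × 0.14 = 13.02
  Studio work 71 × 0.06 = 4.26
Sum = 79.39
Extra credit: 79.39 + 2 = 81.39
Because the Essays minimum was not met, the result is F.

F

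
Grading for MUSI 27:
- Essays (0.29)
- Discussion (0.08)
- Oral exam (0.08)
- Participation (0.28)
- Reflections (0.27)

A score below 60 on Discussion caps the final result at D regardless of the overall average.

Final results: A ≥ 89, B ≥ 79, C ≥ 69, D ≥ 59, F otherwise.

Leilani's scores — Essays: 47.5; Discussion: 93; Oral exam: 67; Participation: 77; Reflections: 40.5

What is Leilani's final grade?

D

Discussion score 93 ≥ 60: minimum met.
Weighted total:
  Essays 47.5 × 0.29 = 13.775
  Discussion 93 × 0.08 = 7.44
  Oral exam 67 × 0.08 = 5.36
  Participation 77 × 0.28 = 21.56
  Reflections 40.5 × 0.27 = 10.935
Sum = 59.07
59.07 is ≥ 59 and < 69 → D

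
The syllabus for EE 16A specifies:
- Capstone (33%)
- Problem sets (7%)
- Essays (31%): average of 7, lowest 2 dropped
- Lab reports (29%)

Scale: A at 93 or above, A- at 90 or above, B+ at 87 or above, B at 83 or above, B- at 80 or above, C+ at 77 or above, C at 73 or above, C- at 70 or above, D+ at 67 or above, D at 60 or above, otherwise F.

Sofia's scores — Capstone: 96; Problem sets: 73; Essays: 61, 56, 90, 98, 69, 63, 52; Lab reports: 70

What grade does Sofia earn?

B-

Essays: drop 52, 56 → average of remaining 5 = 381/5 = 76.2
Weighted total:
  Capstone 96 × 0.33 = 31.68
  Problem sets 73 × 0.07 = 5.11
  Essays 76.2 × 0.31 = 23.622
  Lab reports 70 × 0.29 = 20.3
Sum = 80.712
80.712 is ≥ 80 and < 83 → B-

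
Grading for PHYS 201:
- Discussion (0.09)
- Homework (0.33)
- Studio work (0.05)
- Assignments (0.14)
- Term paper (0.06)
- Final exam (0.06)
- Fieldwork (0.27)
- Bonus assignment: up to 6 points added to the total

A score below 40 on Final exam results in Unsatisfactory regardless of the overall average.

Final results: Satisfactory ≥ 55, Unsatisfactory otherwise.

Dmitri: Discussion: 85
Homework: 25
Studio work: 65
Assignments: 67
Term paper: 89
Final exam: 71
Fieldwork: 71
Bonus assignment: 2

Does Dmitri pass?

Satisfactory

Final exam score 71 ≥ 40: minimum met.
Weighted total:
  Discussion 85 × 0.09 = 7.65
  Homework 25 × 0.33 = 8.25
  Studio work 65 × 0.05 = 3.25
  Assignments 67 × 0.14 = 9.38
  Term paper 89 × 0.06 = 5.34
  Final exam 71 × 0.06 = 4.26
  Fieldwork 71 × 0.27 = 19.17
Sum = 57.3
Bonus assignment: 57.3 + 2 = 59.3
59.3 ≥ 55 → Satisfactory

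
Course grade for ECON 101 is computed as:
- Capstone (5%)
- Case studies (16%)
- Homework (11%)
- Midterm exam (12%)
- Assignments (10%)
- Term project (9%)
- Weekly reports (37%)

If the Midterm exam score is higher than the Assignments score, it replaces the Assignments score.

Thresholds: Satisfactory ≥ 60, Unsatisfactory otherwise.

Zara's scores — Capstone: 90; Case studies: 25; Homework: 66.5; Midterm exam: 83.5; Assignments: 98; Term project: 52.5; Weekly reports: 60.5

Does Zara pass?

Satisfactory

Midterm exam (83.5) ≤ Assignments (98), so Assignments stays at 98.
Weighted total:
  Capstone 90 × 0.05 = 4.5
  Case studies 25 × 0.16 = 4
  Homework 66.5 × 0.11 = 7.315
  Midterm exam 83.5 × 0.12 = 10.02
  Assignments 98 × 0.1 = 9.8
  Term project 52.5 × 0.09 = 4.725
  Weekly reports 60.5 × 0.37 = 22.385
Sum = 62.745
62.745 ≥ 60 → Satisfactory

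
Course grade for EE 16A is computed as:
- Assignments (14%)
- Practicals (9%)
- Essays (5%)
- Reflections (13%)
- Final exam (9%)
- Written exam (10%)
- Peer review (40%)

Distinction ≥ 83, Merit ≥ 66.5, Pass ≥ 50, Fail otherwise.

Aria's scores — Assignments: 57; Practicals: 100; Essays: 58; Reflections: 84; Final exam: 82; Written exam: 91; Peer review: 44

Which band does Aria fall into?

Weighted total:
  Assignments 57 × 0.14 = 7.98
  Practicals 100 × 0.09 = 9
  Essays 58 × 0.05 = 2.9
  Reflections 84 × 0.13 = 10.92
  Final exam 82 × 0.09 = 7.38
  Written exam 91 × 0.1 = 9.1
  Peer review 44 × 0.4 = 17.6
Sum = 64.88
64.88 is ≥ 50 and < 66.5 → Pass

Pass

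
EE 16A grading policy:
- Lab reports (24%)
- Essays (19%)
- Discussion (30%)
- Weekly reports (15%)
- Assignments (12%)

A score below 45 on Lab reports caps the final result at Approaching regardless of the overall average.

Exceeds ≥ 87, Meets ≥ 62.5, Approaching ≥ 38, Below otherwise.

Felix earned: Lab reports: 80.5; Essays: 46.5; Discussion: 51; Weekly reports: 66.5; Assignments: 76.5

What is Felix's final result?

Lab reports score 80.5 ≥ 45: minimum met.
Weighted total:
  Lab reports 80.5 × 0.24 = 19.32
  Essays 46.5 × 0.19 = 8.835
  Discussion 51 × 0.3 = 15.3
  Weekly reports 66.5 × 0.15 = 9.975
  Assignments 76.5 × 0.12 = 9.18
Sum = 62.61
62.61 is ≥ 62.5 and < 87 → Meets

Meets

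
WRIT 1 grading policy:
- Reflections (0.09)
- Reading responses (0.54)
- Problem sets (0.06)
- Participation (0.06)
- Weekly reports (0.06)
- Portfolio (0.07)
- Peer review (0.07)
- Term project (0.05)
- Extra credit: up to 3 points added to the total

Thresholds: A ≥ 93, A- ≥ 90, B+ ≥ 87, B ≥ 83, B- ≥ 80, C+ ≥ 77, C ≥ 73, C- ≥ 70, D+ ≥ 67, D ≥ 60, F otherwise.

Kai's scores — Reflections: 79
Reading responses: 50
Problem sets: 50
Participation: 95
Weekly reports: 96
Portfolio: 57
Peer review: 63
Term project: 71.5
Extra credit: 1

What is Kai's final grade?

Weighted total:
  Reflections 79 × 0.09 = 7.11
  Reading responses 50 × 0.54 = 27
  Problem sets 50 × 0.06 = 3
  Participation 95 × 0.06 = 5.7
  Weekly reports 96 × 0.06 = 5.76
  Portfolio 57 × 0.07 = 3.99
  Peer review 63 × 0.07 = 4.41
  Term project 71.5 × 0.05 = 3.575
Sum = 60.545
Extra credit: 60.545 + 1 = 61.545
61.545 is ≥ 60 and < 67 → D

D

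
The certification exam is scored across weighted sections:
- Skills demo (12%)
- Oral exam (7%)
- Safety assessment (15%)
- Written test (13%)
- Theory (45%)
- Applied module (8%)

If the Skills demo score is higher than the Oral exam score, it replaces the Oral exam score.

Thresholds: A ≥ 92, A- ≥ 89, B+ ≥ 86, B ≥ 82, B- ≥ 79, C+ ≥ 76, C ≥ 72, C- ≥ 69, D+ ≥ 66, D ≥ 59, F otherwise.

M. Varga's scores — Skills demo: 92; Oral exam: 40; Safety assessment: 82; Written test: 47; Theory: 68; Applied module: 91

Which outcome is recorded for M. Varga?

Skills demo (92) > Oral exam (40), so Oral exam counts as 92.
Weighted total:
  Skills demo 92 × 0.12 = 11.04
  Oral exam 92 × 0.07 = 6.44
  Safety assessment 82 × 0.15 = 12.3
  Written test 47 × 0.13 = 6.11
  Theory 68 × 0.45 = 30.6
  Applied module 91 × 0.08 = 7.28
Sum = 73.77
73.77 is ≥ 72 and < 76 → C

C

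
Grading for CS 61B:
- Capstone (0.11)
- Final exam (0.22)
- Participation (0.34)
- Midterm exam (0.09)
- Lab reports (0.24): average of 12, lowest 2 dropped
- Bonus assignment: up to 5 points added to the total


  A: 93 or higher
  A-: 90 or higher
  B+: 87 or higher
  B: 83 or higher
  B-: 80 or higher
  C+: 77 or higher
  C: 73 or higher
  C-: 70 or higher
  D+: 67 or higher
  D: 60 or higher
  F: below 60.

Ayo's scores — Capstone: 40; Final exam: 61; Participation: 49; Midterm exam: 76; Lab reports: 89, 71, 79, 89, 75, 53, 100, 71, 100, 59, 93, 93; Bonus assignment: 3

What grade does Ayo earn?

D

Lab reports: drop 53, 59 → average of remaining 10 = 860/10 = 86
Weighted total:
  Capstone 40 × 0.11 = 4.4
  Final exam 61 × 0.22 = 13.42
  Participation 49 × 0.34 = 16.66
  Midterm exam 76 × 0.09 = 6.84
  Lab reports 86 × 0.24 = 20.64
Sum = 61.96
Bonus assignment: 61.96 + 3 = 64.96
64.96 is ≥ 60 and < 67 → D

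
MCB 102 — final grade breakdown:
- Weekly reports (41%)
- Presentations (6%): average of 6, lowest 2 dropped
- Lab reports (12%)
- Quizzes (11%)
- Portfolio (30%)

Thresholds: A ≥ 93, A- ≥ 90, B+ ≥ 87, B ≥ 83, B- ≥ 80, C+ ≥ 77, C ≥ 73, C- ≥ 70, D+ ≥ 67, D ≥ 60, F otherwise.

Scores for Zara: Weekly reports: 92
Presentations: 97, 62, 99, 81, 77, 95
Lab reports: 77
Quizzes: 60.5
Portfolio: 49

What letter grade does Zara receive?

Presentations: drop 62, 77 → average of remaining 4 = 372/4 = 93
Weighted total:
  Weekly reports 92 × 0.41 = 37.72
  Presentations 93 × 0.06 = 5.58
  Lab reports 77 × 0.12 = 9.24
  Quizzes 60.5 × 0.11 = 6.655
  Portfolio 49 × 0.3 = 14.7
Sum = 73.895
73.895 is ≥ 73 and < 77 → C

C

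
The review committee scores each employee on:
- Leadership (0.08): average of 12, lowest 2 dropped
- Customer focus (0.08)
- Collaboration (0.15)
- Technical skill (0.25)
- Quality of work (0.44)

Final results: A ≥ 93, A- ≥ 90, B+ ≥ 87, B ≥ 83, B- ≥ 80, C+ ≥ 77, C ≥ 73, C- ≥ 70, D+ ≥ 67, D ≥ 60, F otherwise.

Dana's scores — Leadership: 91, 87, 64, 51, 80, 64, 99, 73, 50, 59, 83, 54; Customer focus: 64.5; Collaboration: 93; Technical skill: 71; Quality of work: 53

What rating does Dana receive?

Leadership: drop 50, 51 → average of remaining 10 = 754/10 = 75.4
Weighted total:
  Leadership 75.4 × 0.08 = 6.032
  Customer focus 64.5 × 0.08 = 5.16
  Collaboration 93 × 0.15 = 13.95
  Technical skill 71 × 0.25 = 17.75
  Quality of work 53 × 0.44 = 23.32
Sum = 66.212
66.212 is ≥ 60 and < 67 → D

D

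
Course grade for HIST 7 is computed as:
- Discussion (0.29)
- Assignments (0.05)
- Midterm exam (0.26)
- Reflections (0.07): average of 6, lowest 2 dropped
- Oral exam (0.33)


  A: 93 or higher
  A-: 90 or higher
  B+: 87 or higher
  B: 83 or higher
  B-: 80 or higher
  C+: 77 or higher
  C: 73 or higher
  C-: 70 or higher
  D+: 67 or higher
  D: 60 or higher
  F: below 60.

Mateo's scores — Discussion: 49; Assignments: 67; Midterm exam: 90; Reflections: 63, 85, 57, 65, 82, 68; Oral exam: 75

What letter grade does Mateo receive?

Reflections: drop 57, 63 → average of remaining 4 = 300/4 = 75
Weighted total:
  Discussion 49 × 0.29 = 14.21
  Assignments 67 × 0.05 = 3.35
  Midterm exam 90 × 0.26 = 23.4
  Reflections 75 × 0.07 = 5.25
  Oral exam 75 × 0.33 = 24.75
Sum = 70.96
70.96 is ≥ 70 and < 73 → C-

C-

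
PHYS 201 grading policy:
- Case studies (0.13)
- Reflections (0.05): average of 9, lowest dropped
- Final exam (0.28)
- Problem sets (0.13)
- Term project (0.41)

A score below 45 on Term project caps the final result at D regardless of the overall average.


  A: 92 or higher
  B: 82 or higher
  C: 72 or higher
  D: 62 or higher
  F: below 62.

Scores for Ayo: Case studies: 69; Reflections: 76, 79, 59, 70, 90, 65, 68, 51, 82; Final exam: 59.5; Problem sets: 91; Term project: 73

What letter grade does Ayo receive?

Reflections: drop 51 → average of remaining 8 = 589/8 = 73.625
Term project score 73 ≥ 45: minimum met.
Weighted total:
  Case studies 69 × 0.13 = 8.97
  Reflections 73.625 × 0.05 = 3.68125
  Final exam 59.5 × 0.28 = 16.66
  Problem sets 91 × 0.13 = 11.83
  Term project 73 × 0.41 = 29.93
Sum = 71.07125
71.07125 is ≥ 62 and < 72 → D

D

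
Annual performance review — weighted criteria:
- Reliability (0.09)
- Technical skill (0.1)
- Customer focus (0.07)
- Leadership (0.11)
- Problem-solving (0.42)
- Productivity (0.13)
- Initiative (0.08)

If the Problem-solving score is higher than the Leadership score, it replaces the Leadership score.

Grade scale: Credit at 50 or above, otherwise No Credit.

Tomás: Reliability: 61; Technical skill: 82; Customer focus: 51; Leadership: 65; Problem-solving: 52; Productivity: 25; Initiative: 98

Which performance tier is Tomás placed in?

Problem-solving (52) ≤ Leadership (65), so Leadership stays at 65.
Weighted total:
  Reliability 61 × 0.09 = 5.49
  Technical skill 82 × 0.1 = 8.2
  Customer focus 51 × 0.07 = 3.57
  Leadership 65 × 0.11 = 7.15
  Problem-solving 52 × 0.42 = 21.84
  Productivity 25 × 0.13 = 3.25
  Initiative 98 × 0.08 = 7.84
Sum = 57.34
57.34 ≥ 50 → Credit

Credit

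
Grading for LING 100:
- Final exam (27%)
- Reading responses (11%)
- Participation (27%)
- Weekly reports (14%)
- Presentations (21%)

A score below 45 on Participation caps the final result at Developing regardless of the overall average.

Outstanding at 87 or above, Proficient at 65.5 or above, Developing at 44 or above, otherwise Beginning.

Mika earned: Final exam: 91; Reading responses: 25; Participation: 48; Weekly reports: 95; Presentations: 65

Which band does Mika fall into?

Proficient

Participation score 48 ≥ 45: minimum met.
Weighted total:
  Final exam 91 × 0.27 = 24.57
  Reading responses 25 × 0.11 = 2.75
  Participation 48 × 0.27 = 12.96
  Weekly reports 95 × 0.14 = 13.3
  Presentations 65 × 0.21 = 13.65
Sum = 67.23
67.23 is ≥ 65.5 and < 87 → Proficient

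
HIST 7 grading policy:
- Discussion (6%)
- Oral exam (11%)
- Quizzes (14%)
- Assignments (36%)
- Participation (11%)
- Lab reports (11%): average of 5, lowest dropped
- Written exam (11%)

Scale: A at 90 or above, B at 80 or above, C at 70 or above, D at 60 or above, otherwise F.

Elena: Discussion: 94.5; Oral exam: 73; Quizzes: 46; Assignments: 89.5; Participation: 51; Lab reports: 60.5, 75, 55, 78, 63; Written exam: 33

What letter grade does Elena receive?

D

Lab reports: drop 55 → average of remaining 4 = 276.5/4 = 69.125
Weighted total:
  Discussion 94.5 × 0.06 = 5.67
  Oral exam 73 × 0.11 = 8.03
  Quizzes 46 × 0.14 = 6.44
  Assignments 89.5 × 0.36 = 32.22
  Participation 51 × 0.11 = 5.61
  Lab reports 69.125 × 0.11 = 7.60375
  Written exam 33 × 0.11 = 3.63
Sum = 69.20375
69.20375 is ≥ 60 and < 70 → D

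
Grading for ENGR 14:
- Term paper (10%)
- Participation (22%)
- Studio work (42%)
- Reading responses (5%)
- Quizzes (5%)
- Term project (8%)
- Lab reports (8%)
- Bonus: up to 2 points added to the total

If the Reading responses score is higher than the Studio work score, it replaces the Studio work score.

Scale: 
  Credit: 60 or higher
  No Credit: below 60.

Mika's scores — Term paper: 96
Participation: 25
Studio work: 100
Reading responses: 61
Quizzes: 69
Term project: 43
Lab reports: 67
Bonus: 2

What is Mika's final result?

Reading responses (61) ≤ Studio work (100), so Studio work stays at 100.
Weighted total:
  Term paper 96 × 0.1 = 9.6
  Participation 25 × 0.22 = 5.5
  Studio work 100 × 0.42 = 42
  Reading responses 61 × 0.05 = 3.05
  Quizzes 69 × 0.05 = 3.45
  Term project 43 × 0.08 = 3.44
  Lab reports 67 × 0.08 = 5.36
Sum = 72.4
Bonus: 72.4 + 2 = 74.4
74.4 ≥ 60 → Credit

Credit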